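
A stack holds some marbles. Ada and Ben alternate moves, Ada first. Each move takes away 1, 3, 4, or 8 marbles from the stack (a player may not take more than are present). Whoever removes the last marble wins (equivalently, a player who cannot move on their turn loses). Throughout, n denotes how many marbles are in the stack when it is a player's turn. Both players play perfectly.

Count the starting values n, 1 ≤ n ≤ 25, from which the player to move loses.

7

Work bottom-up. With no move the player to move loses. Otherwise the position is W if at least one move leads to an L position for the opponent, and L if every move leads to a W.
n=0: no move → L
n=1: can move to 0, which is L ⇒ W
n=2: the only move is to 1(W), a W ⇒ L
n=3: can move to 2, which is L ⇒ W
n=4: can move to 0, which is L ⇒ W
n=5: can move to 2, which is L ⇒ W
n=6: can move to 2, which is L ⇒ W
n=7: moves to 6(W), 4(W), 3(W); every one is W ⇒ L
n=8: can move to 7, which is L ⇒ W
n=9: moves to 8(W), 6(W), 5(W), 1(W); every one is W ⇒ L
n=10: can move to 9, which is L ⇒ W
n=11: can move to 7, which is L ⇒ W
n=12: can move to 9, which is L ⇒ W
n=13: can move to 9, which is L ⇒ W
n=14: moves to 13(W), 11(W), 10(W), 6(W); every one is W ⇒ L
n=15: can move to 14, which is L ⇒ W
n=16: moves to 15(W), 13(W), 12(W), 8(W); every one is W ⇒ L
n=17: can move to 16, which is L ⇒ W
n=18: can move to 14, which is L ⇒ W
n=19: can move to 16, which is L ⇒ W
n=20: can move to 16, which is L ⇒ W
n=21: moves to 20(W), 18(W), 17(W), 13(W); every one is W ⇒ L
n=22: can move to 21, which is L ⇒ W
n=23: moves to 22(W), 20(W), 19(W), 15(W); every one is W ⇒ L
n=24: can move to 23, which is L ⇒ W
n=25: can move to 21, which is L ⇒ W
L entries with 1 ≤ n ≤ 25 (n=0 is outside the asked range and is not counted): n = 2, 7, 9, 14, 16, 21, 23; that makes 7.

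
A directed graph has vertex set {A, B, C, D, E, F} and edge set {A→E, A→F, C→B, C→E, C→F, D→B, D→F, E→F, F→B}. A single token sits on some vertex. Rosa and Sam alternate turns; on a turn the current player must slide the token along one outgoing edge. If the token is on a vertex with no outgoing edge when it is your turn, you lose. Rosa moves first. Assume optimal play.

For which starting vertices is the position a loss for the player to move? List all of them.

Use the standard recursion: the mover loses at a terminal position; elsewhere, the mover wins exactly when some move hands the opponent an L position.
Every edge goes from a vertex to one that appears earlier in the order B, F, D, E, C, A, so processing vertices in that order labels each vertex after all of its successors.
B: no outgoing edge → L
F: →B(L), so W
D: →B(L), so W
E: →F(W) only, which is W, so L
C: →E(L), so W
A: →E(L), so W
Reading off the rows marked L gives the requested list; there are 2 such vertices.

B, E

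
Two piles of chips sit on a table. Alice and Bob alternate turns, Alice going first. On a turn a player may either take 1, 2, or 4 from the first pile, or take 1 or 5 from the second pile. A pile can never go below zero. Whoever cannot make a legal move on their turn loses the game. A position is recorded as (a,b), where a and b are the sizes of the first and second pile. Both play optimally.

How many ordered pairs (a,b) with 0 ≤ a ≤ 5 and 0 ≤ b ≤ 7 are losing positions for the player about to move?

16

Use the standard recursion: the mover loses at a terminal position; elsewhere, the mover wins exactly when some move hands the opponent an L position.
Every move lowers a or b (never raises either), so fill the grid row by row in increasing a, and left to right within a row: each cell's successors are then already labelled.
      b=0  b=1  b=2  b=3  b=4  b=5  b=6  b=7
a=0:    L    W    L    W    L    W    L    W
a=1:    W    L    W    L    W    L    W    L
a=2:    W    W    W    W    W    W    W    W
a=3:    L    W    L    W    L    W    L    W
a=4:    W    L    W    L    W    L    W    L
a=5:    W    W    W    W    W    W    W    W
Cells with no legal move (terminal, hence L): (0,0).
The remaining L cells, each justified by listing all of its moves:
(0,2): L (sole option (0,1)(W) is W)
(0,4): L (sole option (0,3)(W) is W)
(0,6): L (options (0,5)(W), (0,1)(W) are all W)
(1,1): L (options (0,1)(W), (1,0)(W) are all W)
(1,3): L (options (0,3)(W), (1,2)(W) are all W)
(1,5): L (options (0,5)(W), (1,4)(W), (1,0)(W) are all W)
(1,7): L (options (0,7)(W), (1,6)(W), (1,2)(W) are all W)
(3,0): L (options (2,0)(W), (1,0)(W) are all W)
(3,2): L (options (2,2)(W), (1,2)(W), (3,1)(W) are all W)
(3,4): L (options (2,4)(W), (1,4)(W), (3,3)(W) are all W)
(3,6): L (options (2,6)(W), (1,6)(W), (3,5)(W), (3,1)(W) are all W)
(4,1): L (options (3,1)(W), (2,1)(W), (0,1)(W), (4,0)(W) are all W)
(4,3): L (options (3,3)(W), (2,3)(W), (0,3)(W), (4,2)(W) are all W)
(4,5): L (options (3,5)(W), (2,5)(W), (0,5)(W), (4,4)(W), (4,0)(W) are all W)
(4,7): L (options (3,7)(W), (2,7)(W), (0,7)(W), (4,6)(W), (4,2)(W) are all W)
Every other cell has at least one move into one of the L cells above, so it is W.
L cells per row: a=0: 4, a=1: 4, a=2: 0, a=3: 4, a=4: 4, a=5: 0; total 16.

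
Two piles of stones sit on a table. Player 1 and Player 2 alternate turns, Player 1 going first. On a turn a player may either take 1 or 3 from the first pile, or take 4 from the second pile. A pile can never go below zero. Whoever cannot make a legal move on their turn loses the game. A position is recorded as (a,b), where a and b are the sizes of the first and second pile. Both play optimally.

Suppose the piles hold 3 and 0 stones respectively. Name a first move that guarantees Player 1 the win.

Build the W/L table. Terminal = L. A non-terminal position is W if it has a move to some L; otherwise it is L.
No move ever increases a pile, so every position that can arise here has a ≤ 3 and b ≤ 0; it is enough to label the cells with 0 ≤ a ≤ 3 and 0 ≤ b ≤ 0.
Every move lowers a or b (never raises either), so fill the grid row by row in increasing a, and left to right within a row: each cell's successors are then already labelled.
      b=0
a=0:    L
a=1:    W
a=2:    L
a=3:    W
Cells with no legal move (terminal, hence L): (0,0).
The remaining L cells, each justified by listing all of its moves:
(2,0): only reaches (1,0)(W), which is W → L
Every other cell has at least one move into one of the L cells above, so it is W.
From (3,0), the L positions reachable in one move are: (2,0), (0,0). Any move reaching one of these is winning.

Move to (2,0).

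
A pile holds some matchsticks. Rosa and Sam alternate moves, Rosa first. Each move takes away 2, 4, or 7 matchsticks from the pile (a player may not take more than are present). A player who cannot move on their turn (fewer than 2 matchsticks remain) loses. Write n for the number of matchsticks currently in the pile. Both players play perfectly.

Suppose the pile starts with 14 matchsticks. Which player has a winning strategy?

Use the standard recursion: the mover loses at a terminal position; elsewhere, the mover wins exactly when some move hands the opponent an L position.
n=0: no move → L
n=1: no move → L
n=2: →0(L), so W
n=3: →1(L), so W
n=4: →0(L), so W
n=5: →1(L), so W
n=6: →4(W), 2(W) — all W, so L
n=7: →0(L), so W
n=8: →6(L), so W
n=9: →7(W), 5(W), 2(W) — all W, so L
n=10: →6(L), so W
n=11: →9(L), so W
n=12: →10(W), 8(W), 5(W) — all W, so L
n=13: →9(L), so W
n=14: →12(L), so W
From 14 Rosa can remove 2, leaving 12, reaching an L position.

Rosa wins.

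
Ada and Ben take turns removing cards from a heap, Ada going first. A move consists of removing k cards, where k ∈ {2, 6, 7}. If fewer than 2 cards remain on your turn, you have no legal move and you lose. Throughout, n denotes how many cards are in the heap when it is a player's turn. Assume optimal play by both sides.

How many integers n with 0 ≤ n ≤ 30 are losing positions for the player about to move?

13

Build the W/L table. Terminal = L. A non-terminal position is W if it has a move to some L; otherwise it is L.
n=0: no move → L
n=1: no move → L
n=2: W (go to 0, an L position)
n=3: W (go to 1, an L position)
n=4: L (sole option 2(W) is W)
n=5: L (sole option 3(W) is W)
n=6: W (go to 4, an L position)
n=7: W (go to 5, an L position)
n=8: W (go to 1, an L position)
n=9: L (options 7(W), 3(W), 2(W) are all W)
n=10: W (go to 4, an L position)
n=11: W (go to 9, an L position)
n=12: W (go to 5, an L position)
n=13: L (options 11(W), 7(W), 6(W) are all W)
n=14: L (options 12(W), 8(W), 7(W) are all W)
n=15: W (go to 13, an L position)
n=16: W (go to 14, an L position)
n=17: L (options 15(W), 11(W), 10(W) are all W)
n=18: L (options 16(W), 12(W), 11(W) are all W)
n=19: W (go to 17, an L position)
n=20: W (go to 18, an L position)
n=21: W (go to 14, an L position)
n=22: L (options 20(W), 16(W), 15(W) are all W)
n=23: W (go to 17, an L position)
n=24: W (go to 22, an L position)
n=25: W (go to 18, an L position)
n=26: L (options 24(W), 20(W), 19(W) are all W)
n=27: L (options 25(W), 21(W), 20(W) are all W)
n=28: W (go to 26, an L position)
n=29: W (go to 27, an L position)
n=30: L (options 28(W), 24(W), 23(W) are all W)
L entries with 0 ≤ n ≤ 30: n = 0, 1, 4, 5, 9, 13, 14, 17, 18, 22, 26, 27, 30; that makes 13.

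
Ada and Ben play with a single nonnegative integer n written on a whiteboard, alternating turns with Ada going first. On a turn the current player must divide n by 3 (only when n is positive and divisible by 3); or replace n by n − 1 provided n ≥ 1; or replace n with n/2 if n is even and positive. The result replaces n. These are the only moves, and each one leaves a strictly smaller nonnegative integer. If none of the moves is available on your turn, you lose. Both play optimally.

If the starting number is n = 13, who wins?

Ben wins.

Build the W/L table. Terminal = L. A non-terminal position is W if it has a move to some L; otherwise it is L.
n=0: no move → L
n=1: can move to 0, which is L ⇒ W
n=2: the only move is to 1(W), a W ⇒ L
n=3: can move to 2, which is L ⇒ W
n=4: can move to 2, which is L ⇒ W
n=5: the only move is to 4(W), a W ⇒ L
n=6: can move to 2, which is L ⇒ W
n=7: the only move is to 6(W), a W ⇒ L
n=8: can move to 7, which is L ⇒ W
n=9: moves to 3(W), 8(W); every one is W ⇒ L
n=10: can move to 5, which is L ⇒ W
n=11: the only move is to 10(W), a W ⇒ L
n=12: can move to 11, which is L ⇒ W
n=13: the only move is to 12(W), a W ⇒ L
The starting position 13 is L: whatever Ada does, the opponent receives a W position.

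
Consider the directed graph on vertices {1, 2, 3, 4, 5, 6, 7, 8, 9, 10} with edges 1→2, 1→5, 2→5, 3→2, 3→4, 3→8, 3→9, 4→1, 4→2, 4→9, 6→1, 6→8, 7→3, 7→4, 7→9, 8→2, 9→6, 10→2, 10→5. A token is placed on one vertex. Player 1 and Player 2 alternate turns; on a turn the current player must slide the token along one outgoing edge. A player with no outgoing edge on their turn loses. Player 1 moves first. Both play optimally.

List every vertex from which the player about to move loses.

Compute win/loss labels from the base case upward. A position with no move is L. Any other position is W if it can reach an L in one move, else L.
Every edge goes from a vertex to one that appears earlier in the order 5, 2, 10, 1, 8, 6, 9, 4, 3, 7, so processing vertices in that order labels each vertex after all of its successors.
5: no outgoing edge → L
2: W (go to 5, an L position)
10: W (go to 5, an L position)
1: W (go to 5, an L position)
8: L (sole option 2(W) is W)
6: W (go to 8, an L position)
9: L (sole option 6(W) is W)
4: W (go to 9, an L position)
3: W (go to 9, an L position)
7: W (go to 9, an L position)
Reading off the rows marked L gives the requested list; there are 3 such vertices.

5, 8, 9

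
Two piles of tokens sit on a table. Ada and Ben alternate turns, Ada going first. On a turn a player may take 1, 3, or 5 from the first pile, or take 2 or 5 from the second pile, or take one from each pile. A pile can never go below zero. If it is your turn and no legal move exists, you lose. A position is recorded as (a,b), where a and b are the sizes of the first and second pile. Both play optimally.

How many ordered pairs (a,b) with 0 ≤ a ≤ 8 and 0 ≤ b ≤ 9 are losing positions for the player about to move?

29

Positions with no move are L. A position that does have a move is losing for the player to move precisely when every available move leads to a winning position for the opponent. Fill in the labels:
Every move lowers a or b (never raises either), so fill the grid row by row in increasing a, and left to right within a row: each cell's successors are then already labelled.
      b=0  b=1  b=2  b=3  b=4  b=5  b=6  b=7  b=8  b=9
a=0:    L    L    W    W    L    W    W    L    L    W
a=1:    W    W    W    L    W    W    L    W    W    W
a=2:    L    L    W    W    W    W    W    W    L    L
a=3:    W    W    W    L    W    W    L    W    W    W
a=4:    L    L    W    W    W    W    W    W    L    L
a=5:    W    W    W    L    W    W    L    W    W    W
a=6:    L    L    W    W    W    W    W    W    L    L
a=7:    W    W    W    L    L    W    W    L    W    W
a=8:    L    L    W    W    W    W    W    W    W    L
Cells with no legal move (terminal, hence L): (0,0), (0,1).
The remaining L cells, each justified by listing all of its moves:
(0,4): the only move is to (0,2)(W), a W ⇒ L
(0,7): moves to (0,5)(W), (0,2)(W); every one is W ⇒ L
(0,8): moves to (0,6)(W), (0,3)(W); every one is W ⇒ L
(1,3): moves to (0,3)(W), (1,1)(W), (0,2)(W); every one is W ⇒ L
(1,6): moves to (0,6)(W), (1,4)(W), (1,1)(W), (0,5)(W); every one is W ⇒ L
(2,0): the only move is to (1,0)(W), a W ⇒ L
(2,1): moves to (1,1)(W), (1,0)(W); every one is W ⇒ L
(2,8): moves to (1,8)(W), (2,6)(W), (2,3)(W), (1,7)(W); every one is W ⇒ L
(2,9): moves to (1,9)(W), (2,7)(W), (2,4)(W), (1,8)(W); every one is W ⇒ L
(3,3): moves to (2,3)(W), (0,3)(W), (3,1)(W), (2,2)(W); every one is W ⇒ L
(3,6): moves to (2,6)(W), (0,6)(W), (3,4)(W), (3,1)(W), (2,5)(W); every one is W ⇒ L
(4,0): moves to (3,0)(W), (1,0)(W); every one is W ⇒ L
(4,1): moves to (3,1)(W), (1,1)(W), (3,0)(W); every one is W ⇒ L
(4,8): moves to (3,8)(W), (1,8)(W), (4,6)(W), (4,3)(W), (3,7)(W); every one is W ⇒ L
(4,9): moves to (3,9)(W), (1,9)(W), (4,7)(W), (4,4)(W), (3,8)(W); every one is W ⇒ L
(5,3): moves to (4,3)(W), (2,3)(W), (0,3)(W), (5,1)(W), (4,2)(W); every one is W ⇒ L
(5,6): moves to (4,6)(W), (2,6)(W), (0,6)(W), (5,4)(W), (5,1)(W), (4,5)(W); every one is W ⇒ L
(6,0): moves to (5,0)(W), (3,0)(W), (1,0)(W); every one is W ⇒ L
(6,1): moves to (5,1)(W), (3,1)(W), (1,1)(W), (5,0)(W); every one is W ⇒ L
(6,8): moves to (5,8)(W), (3,8)(W), (1,8)(W), (6,6)(W), (6,3)(W), (5,7)(W); every one is W ⇒ L
(6,9): moves to (5,9)(W), (3,9)(W), (1,9)(W), (6,7)(W), (6,4)(W), (5,8)(W); every one is W ⇒ L
(7,3): moves to (6,3)(W), (4,3)(W), (2,3)(W), (7,1)(W), (6,2)(W); every one is W ⇒ L
(7,4): moves to (6,4)(W), (4,4)(W), (2,4)(W), (7,2)(W), (6,3)(W); every one is W ⇒ L
(7,7): moves to (6,7)(W), (4,7)(W), (2,7)(W), (7,5)(W), (7,2)(W), (6,6)(W); every one is W ⇒ L
(8,0): moves to (7,0)(W), (5,0)(W), (3,0)(W); every one is W ⇒ L
(8,1): moves to (7,1)(W), (5,1)(W), (3,1)(W), (7,0)(W); every one is W ⇒ L
(8,9): moves to (7,9)(W), (5,9)(W), (3,9)(W), (8,7)(W), (8,4)(W), (7,8)(W); every one is W ⇒ L
Every other cell has at least one move into one of the L cells above, so it is W.
L cells per row: a=0: 5, a=1: 2, a=2: 4, a=3: 2, a=4: 4, a=5: 2, a=6: 4, a=7: 3, a=8: 3; total 29.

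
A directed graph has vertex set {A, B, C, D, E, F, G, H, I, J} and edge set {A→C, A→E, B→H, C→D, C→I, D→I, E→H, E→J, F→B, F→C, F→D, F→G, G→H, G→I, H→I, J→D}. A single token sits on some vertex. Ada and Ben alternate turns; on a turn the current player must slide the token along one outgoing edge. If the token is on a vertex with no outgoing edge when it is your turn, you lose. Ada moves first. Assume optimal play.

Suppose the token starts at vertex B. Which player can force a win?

Compute win/loss labels from the base case upward. A position with no move is L. Any other position is W if it can reach an L in one move, else L.
Every edge goes from a vertex to one that appears earlier in the order I, H, B, D, G, C, J, E, F, A, so processing vertices in that order labels each vertex after all of its successors.
I: no outgoing edge → L
H: reaches L-position I → W
B: only reaches H(W), which is W → L
D: reaches L-position I → W
G: reaches L-position I → W
C: reaches L-position I → W
J: only reaches D(W), which is W → L
E: reaches L-position J → W
F: reaches L-position B → W
A: only reaches E(W), C(W), all W → L
The starting position B is L: whatever Ada does, the opponent receives a W position.

Ben wins.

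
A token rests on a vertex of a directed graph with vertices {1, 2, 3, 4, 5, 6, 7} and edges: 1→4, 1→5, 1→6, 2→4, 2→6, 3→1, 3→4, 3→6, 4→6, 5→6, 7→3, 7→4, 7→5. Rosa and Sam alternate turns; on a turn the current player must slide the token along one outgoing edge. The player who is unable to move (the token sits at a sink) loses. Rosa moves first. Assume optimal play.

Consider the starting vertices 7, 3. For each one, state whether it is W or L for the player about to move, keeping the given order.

7: L, 3: W

Label each position W (a win for the player to move) or L (a loss). A position with no legal move is L; any other position is W exactly when some move reaches an L, and L when every move reaches a W.
Every edge goes from a vertex to one that appears earlier in the order 6, 4, 5, 2, 1, 3, 7, so processing vertices in that order labels each vertex after all of its successors.
6: no outgoing edge → L
4: can move to 6, which is L ⇒ W
5: can move to 6, which is L ⇒ W
2: can move to 6, which is L ⇒ W
1: can move to 6, which is L ⇒ W
3: can move to 6, which is L ⇒ W
7: moves to 3(W), 5(W), 4(W); every one is W ⇒ L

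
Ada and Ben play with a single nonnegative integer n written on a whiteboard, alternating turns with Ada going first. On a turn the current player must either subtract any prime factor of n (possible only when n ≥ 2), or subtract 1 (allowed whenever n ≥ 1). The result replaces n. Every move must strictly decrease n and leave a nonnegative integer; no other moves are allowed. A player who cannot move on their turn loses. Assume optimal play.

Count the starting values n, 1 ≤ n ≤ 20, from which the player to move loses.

Classify positions by backward induction: terminal positions (no move available) are L. From any other position, the mover wins iff some move reaches an L.
n=0: no move → L
n=1: reaches L-position 0 → W
n=2: reaches L-position 0 → W
n=3: reaches L-position 0 → W
n=4: only reaches 2(W), 3(W), all W → L
n=5: reaches L-position 0 → W
n=6: reaches L-position 4 → W
n=7: reaches L-position 0 → W
n=8: only reaches 6(W), 7(W), all W → L
n=9: reaches L-position 8 → W
n=10: reaches L-position 8 → W
n=11: reaches L-position 0 → W
n=12: only reaches 9(W), 10(W), 11(W), all W → L
n=13: reaches L-position 0 → W
n=14: reaches L-position 12 → W
n=15: reaches L-position 12 → W
n=16: only reaches 14(W), 15(W), all W → L
n=17: reaches L-position 0 → W
n=18: reaches L-position 16 → W
n=19: reaches L-position 0 → W
n=20: only reaches 15(W), 18(W), 19(W), all W → L
L entries with 1 ≤ n ≤ 20 (n=0 is outside the asked range and is not counted): n = 4, 8, 12, 16, 20; that makes 5.

5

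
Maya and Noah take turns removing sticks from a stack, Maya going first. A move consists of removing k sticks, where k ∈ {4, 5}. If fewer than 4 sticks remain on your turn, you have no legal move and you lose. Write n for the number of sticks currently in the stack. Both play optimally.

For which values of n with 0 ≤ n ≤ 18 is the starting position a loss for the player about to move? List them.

Work bottom-up. With no move the player to move loses. Otherwise the position is W if at least one move leads to an L position for the opponent, and L if every move leads to a W.
n=0: no move → L
n=1: no move → L
n=2: no move → L
n=3: no move → L
n=4: reaches L-position 0 → W
n=5: reaches L-position 1 → W
n=6: reaches L-position 2 → W
n=7: reaches L-position 3 → W
n=8: reaches L-position 3 → W
n=9: only reaches 5(W), 4(W), all W → L
n=10: only reaches 6(W), 5(W), all W → L
n=11: only reaches 7(W), 6(W), all W → L
n=12: only reaches 8(W), 7(W), all W → L
n=13: reaches L-position 9 → W
n=14: reaches L-position 10 → W
n=15: reaches L-position 11 → W
n=16: reaches L-position 12 → W
n=17: reaches L-position 12 → W
n=18: only reaches 14(W), 13(W), all W → L
Reading off the rows marked L gives the requested list; there are 9 such values of n.

0, 1, 2, 3, 9, 10, 11, 12, 18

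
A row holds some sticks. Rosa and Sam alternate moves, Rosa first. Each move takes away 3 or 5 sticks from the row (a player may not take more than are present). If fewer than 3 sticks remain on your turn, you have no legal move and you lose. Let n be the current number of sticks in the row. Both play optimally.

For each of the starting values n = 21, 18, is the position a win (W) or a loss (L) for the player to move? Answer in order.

21: W, 18: L

Compute win/loss labels from the base case upward. A position with no move is L. Any other position is W if it can reach an L in one move, else L.
n=0: no move → L
n=1: no move → L
n=2: no move → L
n=3: W (go to 0, an L position)
n=4: W (go to 1, an L position)
n=5: W (go to 2, an L position)
n=6: W (go to 1, an L position)
n=7: W (go to 2, an L position)
n=8: L (options 5(W), 3(W) are all W)
n=9: L (options 6(W), 4(W) are all W)
n=10: L (options 7(W), 5(W) are all W)
n=11: W (go to 8, an L position)
n=12: W (go to 9, an L position)
n=13: W (go to 10, an L position)
n=14: W (go to 9, an L position)
n=15: W (go to 10, an L position)
n=16: L (options 13(W), 11(W) are all W)
n=17: L (options 14(W), 12(W) are all W)
n=18: L (options 15(W), 13(W) are all W)
n=19: W (go to 16, an L position)
n=20: W (go to 17, an L position)
n=21: W (go to 18, an L position)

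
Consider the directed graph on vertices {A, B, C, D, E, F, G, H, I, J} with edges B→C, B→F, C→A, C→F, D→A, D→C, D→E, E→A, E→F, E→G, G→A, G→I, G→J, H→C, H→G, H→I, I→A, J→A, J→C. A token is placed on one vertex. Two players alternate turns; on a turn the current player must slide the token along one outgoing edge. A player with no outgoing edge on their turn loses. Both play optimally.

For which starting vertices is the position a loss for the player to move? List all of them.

A, F, H

Label each position W (a win for the player to move) or L (a loss). A position with no legal move is L; any other position is W exactly when some move reaches an L, and L when every move reaches a W.
Every edge goes from a vertex to one that appears earlier in the order F, A, C, I, J, G, H, E, B, D, so processing vertices in that order labels each vertex after all of its successors.
F: no outgoing edge → L
A: no outgoing edge → L
C: W (go to A, an L position)
I: W (go to A, an L position)
J: W (go to A, an L position)
G: W (go to A, an L position)
H: L (options G(W), I(W), C(W) are all W)
E: W (go to A, an L position)
B: W (go to F, an L position)
D: W (go to A, an L position)
The losing starting vertices are exactly the entries labelled L in this table (3 of them).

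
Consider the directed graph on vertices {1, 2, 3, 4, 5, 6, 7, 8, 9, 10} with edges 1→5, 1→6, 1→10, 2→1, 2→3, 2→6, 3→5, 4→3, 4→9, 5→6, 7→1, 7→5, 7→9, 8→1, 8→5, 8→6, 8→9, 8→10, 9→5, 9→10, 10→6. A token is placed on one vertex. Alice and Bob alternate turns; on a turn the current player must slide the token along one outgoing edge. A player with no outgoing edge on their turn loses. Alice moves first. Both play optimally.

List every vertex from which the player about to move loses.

3, 6, 9

Compute win/loss labels from the base case upward. A position with no move is L. Any other position is W if it can reach an L in one move, else L.
Every edge goes from a vertex to one that appears earlier in the order 6, 10, 5, 3, 1, 2, 9, 4, 8, 7, so processing vertices in that order labels each vertex after all of its successors.
6: no outgoing edge → L
10: W (go to 6, an L position)
5: W (go to 6, an L position)
3: L (sole option 5(W) is W)
1: W (go to 6, an L position)
2: W (go to 3, an L position)
9: L (options 5(W), 10(W) are all W)
4: W (go to 9, an L position)
8: W (go to 9, an L position)
7: W (go to 9, an L position)
Reading off the rows marked L gives the requested list; there are 3 such vertices.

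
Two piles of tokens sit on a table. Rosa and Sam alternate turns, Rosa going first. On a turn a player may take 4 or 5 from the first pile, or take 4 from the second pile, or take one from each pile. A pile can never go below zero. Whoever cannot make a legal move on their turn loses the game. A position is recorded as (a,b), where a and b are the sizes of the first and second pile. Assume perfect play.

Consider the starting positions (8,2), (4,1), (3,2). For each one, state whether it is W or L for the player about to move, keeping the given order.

(8,2): W, (4,1): W, (3,2): L

Use the standard recursion: the mover loses at a terminal position; elsewhere, the mover wins exactly when some move hands the opponent an L position.
No move ever increases a pile, so every position that can arise here has a ≤ 8 and b ≤ 2; it is enough to label the cells with 0 ≤ a ≤ 8 and 0 ≤ b ≤ 2.
Every move lowers a or b (never raises either), so fill the grid row by row in increasing a, and left to right within a row: each cell's successors are then already labelled.
      b=0  b=1  b=2
a=0:    L    L    L
a=1:    L    W    W
a=2:    L    W    L
a=3:    L    W    L
a=4:    W    W    W
a=5:    W    W    W
a=6:    W    L    W
a=7:    W    L    W
a=8:    W    L    W
Cells with no legal move (terminal, hence L): (0,0), (0,1), (0,2), (1,0), (2,0), (3,0).
The remaining L cells, each justified by listing all of its moves:
(2,2): only reaches (1,1)(W), which is W → L
(3,2): only reaches (2,1)(W), which is W → L
(6,1): only reaches (2,1)(W), (1,1)(W), (5,0)(W), all W → L
(7,1): only reaches (3,1)(W), (2,1)(W), (6,0)(W), all W → L
(8,1): only reaches (4,1)(W), (3,1)(W), (7,0)(W), all W → L
Every other cell has at least one move into one of the L cells above, so it is W.
(8,2): the move to (3,2) reaches an L cell, so W
(4,1): the move to (0,1) reaches an L cell, so W
(3,2): one of the L cells justified above, so L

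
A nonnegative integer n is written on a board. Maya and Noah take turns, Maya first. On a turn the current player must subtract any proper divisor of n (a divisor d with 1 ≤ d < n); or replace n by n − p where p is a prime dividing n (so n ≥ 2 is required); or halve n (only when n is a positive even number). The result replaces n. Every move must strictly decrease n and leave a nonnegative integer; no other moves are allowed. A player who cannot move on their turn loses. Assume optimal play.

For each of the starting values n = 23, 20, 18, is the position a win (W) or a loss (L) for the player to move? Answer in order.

Use the standard recursion: the mover loses at a terminal position; elsewhere, the mover wins exactly when some move hands the opponent an L position.
n=0: no move → L
n=1: no move → L
n=2: →0(L), so W
n=3: →0(L), so W
n=4: →2(W), 3(W) — all W, so L
n=5: →0(L), so W
n=6: →4(L), so W
n=7: →0(L), so W
n=8: →4(L), so W
n=9: →6(W), 8(W) — all W, so L
n=10: →9(L), so W
n=11: →0(L), so W
n=12: →9(L), so W
n=13: →0(L), so W
n=14: →7(W), 12(W), 13(W) — all W, so L
n=15: →14(L), so W
n=16: →14(L), so W
n=17: →0(L), so W
n=18: →9(L), so W
n=19: →0(L), so W
n=20: →10(W), 15(W), 16(W), 18(W), 19(W) — all W, so L
n=21: →14(L), so W
n=22: →20(L), so W
n=23: →0(L), so W

23: W, 20: L, 18: W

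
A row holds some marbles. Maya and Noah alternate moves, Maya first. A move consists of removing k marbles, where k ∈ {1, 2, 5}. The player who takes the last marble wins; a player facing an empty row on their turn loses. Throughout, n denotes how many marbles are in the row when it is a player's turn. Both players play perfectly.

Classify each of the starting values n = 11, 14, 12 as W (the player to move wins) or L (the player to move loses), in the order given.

11: W, 14: W, 12: L

Build the W/L table. Terminal = L. A non-terminal position is W if it has a move to some L; otherwise it is L.
n=0: no move → L
n=1: W (go to 0, an L position)
n=2: W (go to 0, an L position)
n=3: L (options 2(W), 1(W) are all W)
n=4: W (go to 3, an L position)
n=5: W (go to 3, an L position)
n=6: L (options 5(W), 4(W), 1(W) are all W)
n=7: W (go to 6, an L position)
n=8: W (go to 6, an L position)
n=9: L (options 8(W), 7(W), 4(W) are all W)
n=10: W (go to 9, an L position)
n=11: W (go to 9, an L position)
n=12: L (options 11(W), 10(W), 7(W) are all W)
n=13: W (go to 12, an L position)
n=14: W (go to 12, an L position)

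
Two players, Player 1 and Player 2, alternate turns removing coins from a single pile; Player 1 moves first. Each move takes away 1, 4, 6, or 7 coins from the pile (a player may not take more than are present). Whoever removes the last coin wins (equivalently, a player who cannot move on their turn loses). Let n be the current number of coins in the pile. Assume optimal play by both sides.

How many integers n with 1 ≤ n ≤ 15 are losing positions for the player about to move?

Use the standard recursion: the mover loses at a terminal position; elsewhere, the mover wins exactly when some move hands the opponent an L position.
n=0: no move → L
n=1: →0(L), so W
n=2: →1(W) only, which is W, so L
n=3: →2(L), so W
n=4: →0(L), so W
n=5: →4(W), 1(W) — all W, so L
n=6: →5(L), so W
n=7: →0(L), so W
n=8: →2(L), so W
n=9: →5(L), so W
n=10: →9(W), 6(W), 4(W), 3(W) — all W, so L
n=11: →10(L), so W
n=12: →5(L), so W
n=13: →12(W), 9(W), 7(W), 6(W) — all W, so L
n=14: →13(L), so W
n=15: →14(W), 11(W), 9(W), 8(W) — all W, so L
L entries with 1 ≤ n ≤ 15 (n=0 is outside the asked range and is not counted): n = 2, 5, 10, 13, 15; that makes 5.

5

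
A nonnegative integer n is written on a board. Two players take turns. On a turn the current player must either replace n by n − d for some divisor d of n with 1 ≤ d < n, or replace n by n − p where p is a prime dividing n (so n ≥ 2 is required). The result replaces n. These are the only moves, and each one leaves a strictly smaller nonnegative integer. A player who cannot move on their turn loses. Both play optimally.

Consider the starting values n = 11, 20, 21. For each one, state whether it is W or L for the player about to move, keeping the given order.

11: W, 20: L, 21: W

Positions with no move are L. A position that does have a move is losing for the player to move precisely when every available move leads to a winning position for the opponent. Fill in the labels:
n=0: no move → L
n=1: no move → L
n=2: can move to 0, which is L ⇒ W
n=3: can move to 0, which is L ⇒ W
n=4: moves to 2(W), 3(W); every one is W ⇒ L
n=5: can move to 0, which is L ⇒ W
n=6: can move to 4, which is L ⇒ W
n=7: can move to 0, which is L ⇒ W
n=8: can move to 4, which is L ⇒ W
n=9: moves to 6(W), 8(W); every one is W ⇒ L
n=10: can move to 9, which is L ⇒ W
n=11: can move to 0, which is L ⇒ W
n=12: can move to 9, which is L ⇒ W
n=13: can move to 0, which is L ⇒ W
n=14: moves to 7(W), 12(W), 13(W); every one is W ⇒ L
n=15: can move to 14, which is L ⇒ W
n=16: can move to 14, which is L ⇒ W
n=17: can move to 0, which is L ⇒ W
n=18: can move to 9, which is L ⇒ W
n=19: can move to 0, which is L ⇒ W
n=20: moves to 10(W), 15(W), 16(W), 18(W), 19(W); every one is W ⇒ L
n=21: can move to 14, which is L ⇒ W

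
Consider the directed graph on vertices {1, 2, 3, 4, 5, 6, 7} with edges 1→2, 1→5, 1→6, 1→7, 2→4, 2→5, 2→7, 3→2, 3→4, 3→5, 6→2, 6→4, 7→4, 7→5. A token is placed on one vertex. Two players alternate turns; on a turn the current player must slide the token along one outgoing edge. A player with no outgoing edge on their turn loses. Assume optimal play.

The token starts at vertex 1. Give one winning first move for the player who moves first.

Classify positions by backward induction: terminal positions (no move available) are L. From any other position, the mover wins iff some move reaches an L.
Every edge goes from a vertex to one that appears earlier in the order 4, 5, 7, 2, 6, 3, 1, so processing vertices in that order labels each vertex after all of its successors.
4: no outgoing edge → L
5: no outgoing edge → L
7: can move to 5, which is L ⇒ W
2: can move to 5, which is L ⇒ W
6: can move to 4, which is L ⇒ W
3: can move to 5, which is L ⇒ W
1: can move to 5, which is L ⇒ W
From 1, the L positions reachable in one move are: 5.

Move to 5.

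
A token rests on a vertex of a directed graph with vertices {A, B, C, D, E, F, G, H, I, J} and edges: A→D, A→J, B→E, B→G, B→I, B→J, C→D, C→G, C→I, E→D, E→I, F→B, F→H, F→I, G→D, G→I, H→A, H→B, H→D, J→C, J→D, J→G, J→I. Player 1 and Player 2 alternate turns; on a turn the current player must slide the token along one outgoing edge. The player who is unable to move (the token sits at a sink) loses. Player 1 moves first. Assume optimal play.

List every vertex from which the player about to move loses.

Classify positions by backward induction: terminal positions (no move available) are L. From any other position, the mover wins iff some move reaches an L.
Every edge goes from a vertex to one that appears earlier in the order D, I, E, G, C, J, B, A, H, F, so processing vertices in that order labels each vertex after all of its successors.
D: no outgoing edge → L
I: no outgoing edge → L
E: →I(L), so W
G: →I(L), so W
C: →I(L), so W
J: →I(L), so W
B: →I(L), so W
A: →D(L), so W
H: →D(L), so W
F: →I(L), so W
The losing starting vertices are exactly the entries labelled L in this table (2 of them).

D, I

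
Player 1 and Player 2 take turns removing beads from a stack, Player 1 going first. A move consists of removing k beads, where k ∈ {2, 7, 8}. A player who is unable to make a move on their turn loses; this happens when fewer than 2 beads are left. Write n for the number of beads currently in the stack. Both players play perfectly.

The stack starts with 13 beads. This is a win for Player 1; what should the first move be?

Work bottom-up. With no move the player to move loses. Otherwise the position is W if at least one move leads to an L position for the opponent, and L if every move leads to a W.
n=0: no move → L
n=1: no move → L
n=2: reaches L-position 0 → W
n=3: reaches L-position 1 → W
n=4: only reaches 2(W), which is W → L
n=5: only reaches 3(W), which is W → L
n=6: reaches L-position 4 → W
n=7: reaches L-position 5 → W
n=8: reaches L-position 1 → W
n=9: reaches L-position 1 → W
n=10: only reaches 8(W), 3(W), 2(W), all W → L
n=11: reaches L-position 4 → W
n=12: reaches L-position 10 → W
n=13: reaches L-position 5 → W
From 13, the L positions reachable in one move are: 5.

Remove 8, leaving 5.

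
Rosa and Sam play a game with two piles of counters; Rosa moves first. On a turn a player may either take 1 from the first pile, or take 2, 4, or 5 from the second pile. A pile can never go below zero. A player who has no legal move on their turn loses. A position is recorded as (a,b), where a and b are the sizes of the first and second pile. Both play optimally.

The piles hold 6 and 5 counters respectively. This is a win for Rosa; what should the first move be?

Build the W/L table. Terminal = L. A non-terminal position is W if it has a move to some L; otherwise it is L.
No move ever increases a pile, so every position that can arise here has a ≤ 6 and b ≤ 5; it is enough to label the cells with 0 ≤ a ≤ 6 and 0 ≤ b ≤ 5.
Every move lowers a or b (never raises either), so fill the grid row by row in increasing a, and left to right within a row: each cell's successors are then already labelled.
      b=0  b=1  b=2  b=3  b=4  b=5
a=0:    L    L    W    W    W    W
a=1:    W    W    L    L    W    W
a=2:    L    L    W    W    W    W
a=3:    W    W    L    L    W    W
a=4:    L    L    W    W    W    W
a=5:    W    W    L    L    W    W
a=6:    L    L    W    W    W    W
Cells with no legal move (terminal, hence L): (0,0), (0,1).
The remaining L cells, each justified by listing all of its moves:
(1,2): moves to (0,2)(W), (1,0)(W); every one is W ⇒ L
(1,3): moves to (0,3)(W), (1,1)(W); every one is W ⇒ L
(2,0): the only move is to (1,0)(W), a W ⇒ L
(2,1): the only move is to (1,1)(W), a W ⇒ L
(3,2): moves to (2,2)(W), (3,0)(W); every one is W ⇒ L
(3,3): moves to (2,3)(W), (3,1)(W); every one is W ⇒ L
(4,0): the only move is to (3,0)(W), a W ⇒ L
(4,1): the only move is to (3,1)(W), a W ⇒ L
(5,2): moves to (4,2)(W), (5,0)(W); every one is W ⇒ L
(5,3): moves to (4,3)(W), (5,1)(W); every one is W ⇒ L
(6,0): the only move is to (5,0)(W), a W ⇒ L
(6,1): the only move is to (5,1)(W), a W ⇒ L
Every other cell has at least one move into one of the L cells above, so it is W.
From (6,5), the L positions reachable in one move are: (6,1), (6,0). Any move reaching one of these is winning.

Move to (6,1).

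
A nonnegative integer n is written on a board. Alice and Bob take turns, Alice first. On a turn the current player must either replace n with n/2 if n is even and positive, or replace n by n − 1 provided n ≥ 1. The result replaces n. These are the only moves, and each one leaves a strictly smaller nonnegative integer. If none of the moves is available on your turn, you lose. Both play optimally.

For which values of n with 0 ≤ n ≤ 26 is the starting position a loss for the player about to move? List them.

Classify positions by backward induction: terminal positions (no move available) are L. From any other position, the mover wins iff some move reaches an L.
n=0: no move → L
n=1: can move to 0, which is L ⇒ W
n=2: the only move is to 1(W), a W ⇒ L
n=3: can move to 2, which is L ⇒ W
n=4: can move to 2, which is L ⇒ W
n=5: the only move is to 4(W), a W ⇒ L
n=6: can move to 5, which is L ⇒ W
n=7: the only move is to 6(W), a W ⇒ L
n=8: can move to 7, which is L ⇒ W
n=9: the only move is to 8(W), a W ⇒ L
n=10: can move to 5, which is L ⇒ W
n=11: the only move is to 10(W), a W ⇒ L
n=12: can move to 11, which is L ⇒ W
n=13: the only move is to 12(W), a W ⇒ L
n=14: can move to 7, which is L ⇒ W
n=15: the only move is to 14(W), a W ⇒ L
n=16: can move to 15, which is L ⇒ W
n=17: the only move is to 16(W), a W ⇒ L
n=18: can move to 9, which is L ⇒ W
n=19: the only move is to 18(W), a W ⇒ L
n=20: can move to 19, which is L ⇒ W
n=21: the only move is to 20(W), a W ⇒ L
n=22: can move to 11, which is L ⇒ W
n=23: the only move is to 22(W), a W ⇒ L
n=24: can move to 23, which is L ⇒ W
n=25: the only move is to 24(W), a W ⇒ L
n=26: can move to 13, which is L ⇒ W
The losing starting values of n are exactly the entries labelled L in this table (13 of them).

0, 2, 5, 7, 9, 11, 13, 15, 17, 19, 21, 23, 25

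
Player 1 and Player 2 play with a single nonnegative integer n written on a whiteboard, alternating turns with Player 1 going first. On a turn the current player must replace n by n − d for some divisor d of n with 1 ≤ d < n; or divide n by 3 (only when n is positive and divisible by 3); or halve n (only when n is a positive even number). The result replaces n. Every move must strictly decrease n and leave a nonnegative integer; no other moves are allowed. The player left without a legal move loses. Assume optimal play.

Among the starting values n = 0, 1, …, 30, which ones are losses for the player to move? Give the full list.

0, 1, 4, 7, 9, 11, 13, 15, 17, 19, 23, 25, 28

Use the standard recursion: the mover loses at a terminal position; elsewhere, the mover wins exactly when some move hands the opponent an L position.
n=0: no move → L
n=1: no move → L
n=2: can move to 1, which is L ⇒ W
n=3: can move to 1, which is L ⇒ W
n=4: moves to 2(W), 3(W); every one is W ⇒ L
n=5: can move to 4, which is L ⇒ W
n=6: can move to 4, which is L ⇒ W
n=7: the only move is to 6(W), a W ⇒ L
n=8: can move to 4, which is L ⇒ W
n=9: moves to 3(W), 6(W), 8(W); every one is W ⇒ L
n=10: can move to 9, which is L ⇒ W
n=11: the only move is to 10(W), a W ⇒ L
n=12: can move to 4, which is L ⇒ W
n=13: the only move is to 12(W), a W ⇒ L
n=14: can move to 7, which is L ⇒ W
n=15: moves to 5(W), 10(W), 12(W), 14(W); every one is W ⇒ L
n=16: can move to 15, which is L ⇒ W
n=17: the only move is to 16(W), a W ⇒ L
n=18: can move to 9, which is L ⇒ W
n=19: the only move is to 18(W), a W ⇒ L
n=20: can move to 15, which is L ⇒ W
n=21: can move to 7, which is L ⇒ W
n=22: can move to 11, which is L ⇒ W
n=23: the only move is to 22(W), a W ⇒ L
n=24: can move to 23, which is L ⇒ W
n=25: moves to 20(W), 24(W); every one is W ⇒ L
n=26: can move to 13, which is L ⇒ W
n=27: can move to 9, which is L ⇒ W
n=28: moves to 14(W), 21(W), 24(W), 26(W), 27(W); every one is W ⇒ L
n=29: can move to 28, which is L ⇒ W
n=30: can move to 15, which is L ⇒ W
Reading off the rows marked L gives the requested list; there are 13 such values of n.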